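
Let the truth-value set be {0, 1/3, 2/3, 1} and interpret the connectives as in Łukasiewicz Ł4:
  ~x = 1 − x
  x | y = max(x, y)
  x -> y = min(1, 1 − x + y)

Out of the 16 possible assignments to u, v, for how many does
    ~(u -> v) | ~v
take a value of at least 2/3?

u = 0, v = 0 ↦ 1  ≥
u = 0, v = 1/3 ↦ 2/3  ≥
u = 0, v = 2/3 ↦ 1/3  <
u = 0, v = 1 ↦ 0  <
u = 1/3, v = 0 ↦ 1  ≥
u = 1/3, v = 1/3 ↦ 2/3  ≥
u = 1/3, v = 2/3 ↦ 1/3  <
u = 1/3, v = 1 ↦ 0  <
u = 2/3, v = 0 ↦ 1  ≥
u = 2/3, v = 1/3 ↦ 2/3  ≥
u = 2/3, v = 2/3 ↦ 1/3  <
u = 2/3, v = 1 ↦ 0  <
u = 1, v = 0 ↦ 1  ≥
u = 1, v = 1/3 ↦ 2/3  ≥
u = 1, v = 2/3 ↦ 1/3  <
u = 1, v = 1 ↦ 0  <
So 8 of the 16 assignments meet the threshold.

8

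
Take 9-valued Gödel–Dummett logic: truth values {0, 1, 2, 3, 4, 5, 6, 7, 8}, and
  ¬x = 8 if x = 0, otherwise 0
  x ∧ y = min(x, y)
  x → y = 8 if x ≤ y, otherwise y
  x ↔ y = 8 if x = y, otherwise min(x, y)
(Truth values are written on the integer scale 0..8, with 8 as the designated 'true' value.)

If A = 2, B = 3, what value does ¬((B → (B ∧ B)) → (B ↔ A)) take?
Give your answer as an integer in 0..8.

0

B ∧ B = 3 ∧ 3 = 3
B → (B ∧ B) = 3 → 3 = 8
B ↔ A = 3 ↔ 2 = 2
(B → (B ∧ B)) → (B ↔ A) = 8 → 2 = 2
¬((B → (B ∧ B)) → (B ↔ A)) = ¬2 = 0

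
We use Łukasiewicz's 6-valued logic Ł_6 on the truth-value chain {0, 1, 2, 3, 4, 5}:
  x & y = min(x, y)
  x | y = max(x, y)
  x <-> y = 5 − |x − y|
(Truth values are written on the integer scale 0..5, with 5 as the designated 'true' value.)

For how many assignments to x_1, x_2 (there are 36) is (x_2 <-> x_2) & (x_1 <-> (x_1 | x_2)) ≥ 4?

26

value 5: 21 assignments (counts)
value 4: 5 assignments (counts)
value 3: 4 assignments
value 2: 3 assignments
value 1: 2 assignments
value 0: 1 assignment
So 26 of the 36 assignments meet the threshold.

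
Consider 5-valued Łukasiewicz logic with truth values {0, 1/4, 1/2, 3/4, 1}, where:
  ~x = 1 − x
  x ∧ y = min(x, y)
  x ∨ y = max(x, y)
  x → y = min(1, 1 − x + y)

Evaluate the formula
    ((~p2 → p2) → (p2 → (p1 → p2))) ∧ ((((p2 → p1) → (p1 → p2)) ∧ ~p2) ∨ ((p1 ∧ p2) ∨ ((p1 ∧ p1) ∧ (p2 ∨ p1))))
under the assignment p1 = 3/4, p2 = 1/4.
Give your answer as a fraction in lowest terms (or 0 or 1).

3/4

~p2 = ~1/4 = 3/4
~p2 → p2 = 3/4 → 1/4 = 1/2
p1 → p2 = 3/4 → 1/4 = 1/2
p2 → (p1 → p2) = 1/4 → 1/2 = 1
(~p2 → p2) → (p2 → (p1 → p2)) = 1/2 → 1 = 1
p2 → p1 = 1/4 → 3/4 = 1
p1 → p2 = 3/4 → 1/4 = 1/2
(p2 → p1) → (p1 → p2) = 1 → 1/2 = 1/2
~p2 = ~1/4 = 3/4
((p2 → p1) → (p1 → p2)) ∧ ~p2 = 1/2 ∧ 3/4 = 1/2
p1 ∧ p2 = 3/4 ∧ 1/4 = 1/4
p1 ∧ p1 = 3/4 ∧ 3/4 = 3/4
p2 ∨ p1 = 1/4 ∨ 3/4 = 3/4
(p1 ∧ p1) ∧ (p2 ∨ p1) = 3/4 ∧ 3/4 = 3/4
(p1 ∧ p2) ∨ ((p1 ∧ p1) ∧ (p2 ∨ p1)) = 1/4 ∨ 3/4 = 3/4
(((p2 → p1) → (p1 → p2)) ∧ ~p2) ∨ ((p1 ∧ p2) ∨ ((p1 ∧ p1) ∧ (p2 ∨ p1))) = 1/2 ∨ 3/4 = 3/4
((~p2 → p2) → (p2 → (p1 → p2))) ∧ ((((p2 → p1) → (p1 → p2)) ∧ ~p2) ∨ ((p1 ∧ p2) ∨ ((p1 ∧ p1) ∧ (p2 ∨ p1)))) = 1 ∧ 3/4 = 3/4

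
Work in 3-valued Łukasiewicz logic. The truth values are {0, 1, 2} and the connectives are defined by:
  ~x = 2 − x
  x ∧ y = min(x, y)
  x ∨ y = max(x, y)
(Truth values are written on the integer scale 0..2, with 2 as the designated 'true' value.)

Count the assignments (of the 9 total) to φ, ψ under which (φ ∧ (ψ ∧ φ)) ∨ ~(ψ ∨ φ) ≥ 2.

2

φ = 0, ψ = 0 ↦ 2  ≥
φ = 0, ψ = 1 ↦ 1  <
φ = 0, ψ = 2 ↦ 0  <
φ = 1, ψ = 0 ↦ 1  <
φ = 1, ψ = 1 ↦ 1  <
φ = 1, ψ = 2 ↦ 1  <
φ = 2, ψ = 0 ↦ 0  <
φ = 2, ψ = 1 ↦ 1  <
φ = 2, ψ = 2 ↦ 2  ≥
So 2 of the 9 assignments meet the threshold.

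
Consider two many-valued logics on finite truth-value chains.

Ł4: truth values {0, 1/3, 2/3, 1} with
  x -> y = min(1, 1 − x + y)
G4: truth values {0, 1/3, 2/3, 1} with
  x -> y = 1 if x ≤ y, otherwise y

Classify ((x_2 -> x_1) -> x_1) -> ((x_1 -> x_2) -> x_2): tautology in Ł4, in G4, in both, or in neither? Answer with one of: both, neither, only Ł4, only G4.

only Ł4

In Ł4: every assignment gives 1 — tautology.
In G4: at x_1 = 0, x_2 = 1/3 the value is 1/3 — not a tautology.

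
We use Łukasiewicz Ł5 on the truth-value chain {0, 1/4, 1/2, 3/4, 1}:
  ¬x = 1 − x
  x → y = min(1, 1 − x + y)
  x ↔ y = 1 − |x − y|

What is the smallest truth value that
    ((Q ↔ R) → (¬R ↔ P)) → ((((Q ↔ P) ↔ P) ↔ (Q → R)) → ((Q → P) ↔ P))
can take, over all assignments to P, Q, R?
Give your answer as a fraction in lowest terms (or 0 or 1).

1/2

Take P = 1/2, Q = 0, R = 1/4:
Q ↔ R = 0 ↔ 1/4 = 3/4
¬R = ¬1/4 = 3/4
¬R ↔ P = 3/4 ↔ 1/2 = 3/4
(Q ↔ R) → (¬R ↔ P) = 3/4 → 3/4 = 1
Q ↔ P = 0 ↔ 1/2 = 1/2
(Q ↔ P) ↔ P = 1/2 ↔ 1/2 = 1
Q → R = 0 → 1/4 = 1
((Q ↔ P) ↔ P) ↔ (Q → R) = 1 ↔ 1 = 1
Q → P = 0 → 1/2 = 1
(Q → P) ↔ P = 1 ↔ 1/2 = 1/2
(((Q ↔ P) ↔ P) ↔ (Q → R)) → ((Q → P) ↔ P) = 1 → 1/2 = 1/2
((Q ↔ R) → (¬R ↔ P)) → ((((Q ↔ P) ↔ P) ↔ (Q → R)) → ((Q → P) ↔ P)) = 1 → 1/2 = 1/2
No assignment yields a value below 1/2, so this is the minimum.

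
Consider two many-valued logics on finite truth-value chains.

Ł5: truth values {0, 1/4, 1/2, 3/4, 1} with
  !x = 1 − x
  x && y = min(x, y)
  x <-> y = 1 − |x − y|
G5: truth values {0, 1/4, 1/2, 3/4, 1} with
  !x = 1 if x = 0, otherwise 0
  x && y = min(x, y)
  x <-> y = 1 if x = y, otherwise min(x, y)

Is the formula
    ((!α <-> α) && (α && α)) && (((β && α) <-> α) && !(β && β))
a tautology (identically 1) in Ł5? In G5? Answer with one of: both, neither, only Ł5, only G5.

In Ł5: at α = 0, β = 0 the value is 0 — not a tautology.
In G5: at α = 0, β = 0 the value is 0 — not a tautology.

neither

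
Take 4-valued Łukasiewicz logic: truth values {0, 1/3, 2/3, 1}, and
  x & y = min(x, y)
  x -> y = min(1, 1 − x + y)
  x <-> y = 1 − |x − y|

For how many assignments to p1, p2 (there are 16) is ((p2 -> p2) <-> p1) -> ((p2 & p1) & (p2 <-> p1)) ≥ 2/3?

13

p1 = 0, p2 = 0 ↦ 1  ≥
p1 = 0, p2 = 1/3 ↦ 1  ≥
p1 = 0, p2 = 2/3 ↦ 1  ≥
p1 = 0, p2 = 1 ↦ 1  ≥
p1 = 1/3, p2 = 0 ↦ 2/3  ≥
p1 = 1/3, p2 = 1/3 ↦ 1  ≥
p1 = 1/3, p2 = 2/3 ↦ 1  ≥
p1 = 1/3, p2 = 1 ↦ 1  ≥
p1 = 2/3, p2 = 0 ↦ 1/3  <
p1 = 2/3, p2 = 1/3 ↦ 2/3  ≥
p1 = 2/3, p2 = 2/3 ↦ 1  ≥
p1 = 2/3, p2 = 1 ↦ 1  ≥
p1 = 1, p2 = 0 ↦ 0  <
p1 = 1, p2 = 1/3 ↦ 1/3  <
p1 = 1, p2 = 2/3 ↦ 2/3  ≥
p1 = 1, p2 = 1 ↦ 1  ≥
So 13 of the 16 assignments meet the threshold.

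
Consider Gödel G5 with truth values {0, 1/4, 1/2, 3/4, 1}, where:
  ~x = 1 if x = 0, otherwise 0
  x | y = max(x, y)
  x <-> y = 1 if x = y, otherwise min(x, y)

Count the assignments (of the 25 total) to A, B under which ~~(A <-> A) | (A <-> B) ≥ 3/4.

25

value 1: 25 assignments (counts)
So 25 of the 25 assignments meet the threshold.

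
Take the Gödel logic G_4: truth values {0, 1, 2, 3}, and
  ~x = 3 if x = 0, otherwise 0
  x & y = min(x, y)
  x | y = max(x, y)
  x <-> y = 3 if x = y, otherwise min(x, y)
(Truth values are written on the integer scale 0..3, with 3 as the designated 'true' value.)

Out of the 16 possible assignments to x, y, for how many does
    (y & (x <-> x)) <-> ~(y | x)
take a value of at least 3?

3

x = 0, y = 0 ↦ 0  <
x = 0, y = 1 ↦ 0  <
x = 0, y = 2 ↦ 0  <
x = 0, y = 3 ↦ 0  <
x = 1, y = 0 ↦ 3  ≥
x = 1, y = 1 ↦ 0  <
x = 1, y = 2 ↦ 0  <
x = 1, y = 3 ↦ 0  <
x = 2, y = 0 ↦ 3  ≥
x = 2, y = 1 ↦ 0  <
x = 2, y = 2 ↦ 0  <
x = 2, y = 3 ↦ 0  <
x = 3, y = 0 ↦ 3  ≥
x = 3, y = 1 ↦ 0  <
x = 3, y = 2 ↦ 0  <
x = 3, y = 3 ↦ 0  <
So 3 of the 16 assignments meet the threshold.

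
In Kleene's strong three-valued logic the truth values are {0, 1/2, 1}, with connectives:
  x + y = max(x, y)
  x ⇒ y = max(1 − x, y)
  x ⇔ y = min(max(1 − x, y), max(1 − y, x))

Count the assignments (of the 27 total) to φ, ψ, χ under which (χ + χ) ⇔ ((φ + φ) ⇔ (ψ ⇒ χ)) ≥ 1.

5

value 1: 5 assignments (counts)
value 1/2: 17 assignments
value 0: 5 assignments
So 5 of the 27 assignments meet the threshold.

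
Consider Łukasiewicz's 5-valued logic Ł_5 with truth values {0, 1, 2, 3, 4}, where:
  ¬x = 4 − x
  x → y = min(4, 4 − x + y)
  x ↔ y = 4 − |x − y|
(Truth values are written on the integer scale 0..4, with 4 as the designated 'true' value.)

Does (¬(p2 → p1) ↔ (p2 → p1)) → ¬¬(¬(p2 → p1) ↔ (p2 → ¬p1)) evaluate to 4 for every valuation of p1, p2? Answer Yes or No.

No

Counterexample: take p1 = 0, p2 = 1.
p2 → p1 = 1 → 0 = 3
¬(p2 → p1) = ¬3 = 1
p2 → p1 = 1 → 0 = 3
¬(p2 → p1) ↔ (p2 → p1) = 1 ↔ 3 = 2
p2 → p1 = 1 → 0 = 3
¬(p2 → p1) = ¬3 = 1
¬p1 = ¬0 = 4
p2 → ¬p1 = 1 → 4 = 4
¬(p2 → p1) ↔ (p2 → ¬p1) = 1 ↔ 4 = 1
¬(¬(p2 → p1) ↔ (p2 → ¬p1)) = ¬1 = 3
¬¬(¬(p2 → p1) ↔ (p2 → ¬p1)) = ¬3 = 1
(¬(p2 → p1) ↔ (p2 → p1)) → ¬¬(¬(p2 → p1) ↔ (p2 → ¬p1)) = 2 → 1 = 3
This gives 3 ≠ 4.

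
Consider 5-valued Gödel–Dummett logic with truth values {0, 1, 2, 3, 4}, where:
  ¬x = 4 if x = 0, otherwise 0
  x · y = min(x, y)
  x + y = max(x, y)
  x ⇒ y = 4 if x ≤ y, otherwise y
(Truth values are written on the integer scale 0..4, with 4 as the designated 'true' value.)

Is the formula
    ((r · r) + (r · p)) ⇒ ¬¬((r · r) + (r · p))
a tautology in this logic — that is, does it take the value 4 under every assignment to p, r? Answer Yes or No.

Yes

At p = 4, r = 3, for instance:
r · r = 3 · 3 = 3
r · p = 3 · 4 = 3
(r · r) + (r · p) = 3 + 3 = 3
¬((r · r) + (r · p)) = ¬3 = 0
¬¬((r · r) + (r · p)) = ¬0 = 4
((r · r) + (r · p)) ⇒ ¬¬((r · r) + (r · p)) = 3 ⇒ 4 = 4
and checking the remaining 24 assignments likewise gives ≥ 4 in every case.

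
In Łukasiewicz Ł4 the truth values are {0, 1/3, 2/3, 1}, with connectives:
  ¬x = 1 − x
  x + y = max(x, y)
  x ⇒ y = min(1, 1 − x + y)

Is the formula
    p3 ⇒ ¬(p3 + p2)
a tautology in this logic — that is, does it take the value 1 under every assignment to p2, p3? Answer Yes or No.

No

Counterexample: take p2 = 0, p3 = 2/3.
p3 + p2 = 2/3 + 0 = 2/3
¬(p3 + p2) = ¬2/3 = 1/3
p3 ⇒ ¬(p3 + p2) = 2/3 ⇒ 1/3 = 2/3
This gives 2/3 ≠ 1.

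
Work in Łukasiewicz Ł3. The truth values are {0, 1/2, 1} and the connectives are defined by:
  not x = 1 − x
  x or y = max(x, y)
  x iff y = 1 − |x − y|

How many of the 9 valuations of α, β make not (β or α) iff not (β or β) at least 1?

6

α = 0, β = 0 ↦ 1  ≥
α = 0, β = 1/2 ↦ 1  ≥
α = 0, β = 1 ↦ 1  ≥
α = 1/2, β = 0 ↦ 1/2  <
α = 1/2, β = 1/2 ↦ 1  ≥
α = 1/2, β = 1 ↦ 1  ≥
α = 1, β = 0 ↦ 0  <
α = 1, β = 1/2 ↦ 1/2  <
α = 1, β = 1 ↦ 1  ≥
So 6 of the 9 assignments meet the threshold.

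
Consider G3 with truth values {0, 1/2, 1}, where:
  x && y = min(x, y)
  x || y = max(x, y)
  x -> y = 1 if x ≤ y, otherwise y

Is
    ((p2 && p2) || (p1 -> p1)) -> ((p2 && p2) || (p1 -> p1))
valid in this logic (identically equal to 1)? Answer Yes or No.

p1 = 0, p2 = 0 ↦ 1
p1 = 0, p2 = 1/2 ↦ 1
p1 = 0, p2 = 1 ↦ 1
p1 = 1/2, p2 = 0 ↦ 1
p1 = 1/2, p2 = 1/2 ↦ 1
p1 = 1/2, p2 = 1 ↦ 1
p1 = 1, p2 = 0 ↦ 1
p1 = 1, p2 = 1/2 ↦ 1
p1 = 1, p2 = 1 ↦ 1
Every assignment gives a value ≥ 1.

Yes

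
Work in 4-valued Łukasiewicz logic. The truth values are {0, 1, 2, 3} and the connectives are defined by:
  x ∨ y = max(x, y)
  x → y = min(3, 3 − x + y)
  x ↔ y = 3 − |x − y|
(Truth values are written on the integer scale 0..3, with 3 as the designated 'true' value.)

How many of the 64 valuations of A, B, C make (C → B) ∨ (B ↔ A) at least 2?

value 3: 46 assignments (counts)
value 2: 13 assignments (counts)
value 1: 4 assignments
value 0: 1 assignment
So 59 of the 64 assignments meet the threshold.

59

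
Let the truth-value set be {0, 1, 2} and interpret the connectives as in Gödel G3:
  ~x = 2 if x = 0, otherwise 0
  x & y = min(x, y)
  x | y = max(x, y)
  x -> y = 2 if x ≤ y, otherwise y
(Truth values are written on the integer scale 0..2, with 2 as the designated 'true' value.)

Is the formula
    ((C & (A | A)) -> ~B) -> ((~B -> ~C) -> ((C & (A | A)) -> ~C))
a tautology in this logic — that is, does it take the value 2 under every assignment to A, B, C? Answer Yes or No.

At A = 1, B = 2, C = 0, for instance:
A | A = 1 | 1 = 1
C & (A | A) = 0 & 1 = 0
~B = ~2 = 0
(C & (A | A)) -> ~B = 0 -> 0 = 2
~C = ~0 = 2
~B -> ~C = 0 -> 2 = 2
(C & (A | A)) -> ~C = 0 -> 2 = 2
(~B -> ~C) -> ((C & (A | A)) -> ~C) = 2 -> 2 = 2
((C & (A | A)) -> ~B) -> ((~B -> ~C) -> ((C & (A | A)) -> ~C)) = 2 -> 2 = 2
and checking the remaining 26 assignments likewise gives ≥ 2 in every case.

Yes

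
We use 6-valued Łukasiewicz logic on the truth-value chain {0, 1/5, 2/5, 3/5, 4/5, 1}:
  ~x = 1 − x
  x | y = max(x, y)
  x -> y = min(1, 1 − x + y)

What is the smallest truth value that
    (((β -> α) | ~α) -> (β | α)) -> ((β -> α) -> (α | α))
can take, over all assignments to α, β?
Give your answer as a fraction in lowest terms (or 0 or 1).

Take α = 1/5, β = 2/5:
β -> α = 2/5 -> 1/5 = 4/5
~α = ~1/5 = 4/5
(β -> α) | ~α = 4/5 | 4/5 = 4/5
β | α = 2/5 | 1/5 = 2/5
((β -> α) | ~α) -> (β | α) = 4/5 -> 2/5 = 3/5
β -> α = 2/5 -> 1/5 = 4/5
α | α = 1/5 | 1/5 = 1/5
(β -> α) -> (α | α) = 4/5 -> 1/5 = 2/5
(((β -> α) | ~α) -> (β | α)) -> ((β -> α) -> (α | α)) = 3/5 -> 2/5 = 4/5
No assignment yields a value below 4/5, so this is the minimum.

4/5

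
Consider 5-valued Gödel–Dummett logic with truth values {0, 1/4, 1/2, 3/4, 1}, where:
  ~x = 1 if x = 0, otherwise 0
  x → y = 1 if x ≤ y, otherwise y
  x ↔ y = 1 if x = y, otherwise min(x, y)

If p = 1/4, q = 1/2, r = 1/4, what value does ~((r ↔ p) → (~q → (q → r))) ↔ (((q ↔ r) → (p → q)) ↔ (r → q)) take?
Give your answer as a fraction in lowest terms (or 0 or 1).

r ↔ p = 1/4 ↔ 1/4 = 1
~q = ~1/2 = 0
q → r = 1/2 → 1/4 = 1/4
~q → (q → r) = 0 → 1/4 = 1
(r ↔ p) → (~q → (q → r)) = 1 → 1 = 1
~((r ↔ p) → (~q → (q → r))) = ~1 = 0
q ↔ r = 1/2 ↔ 1/4 = 1/4
p → q = 1/4 → 1/2 = 1
(q ↔ r) → (p → q) = 1/4 → 1 = 1
r → q = 1/4 → 1/2 = 1
((q ↔ r) → (p → q)) ↔ (r → q) = 1 ↔ 1 = 1
~((r ↔ p) → (~q → (q → r))) ↔ (((q ↔ r) → (p → q)) ↔ (r → q)) = 0 ↔ 1 = 0

0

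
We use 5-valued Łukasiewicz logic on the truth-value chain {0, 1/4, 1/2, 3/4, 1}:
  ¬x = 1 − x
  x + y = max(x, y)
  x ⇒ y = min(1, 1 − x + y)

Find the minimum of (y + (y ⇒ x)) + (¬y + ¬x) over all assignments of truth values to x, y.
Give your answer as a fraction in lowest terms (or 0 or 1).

Take x = 1/4, y = 1/2:
y ⇒ x = 1/2 ⇒ 1/4 = 3/4
y + (y ⇒ x) = 1/2 + 3/4 = 3/4
¬y = ¬1/2 = 1/2
¬x = ¬1/4 = 3/4
¬y + ¬x = 1/2 + 3/4 = 3/4
(y + (y ⇒ x)) + (¬y + ¬x) = 3/4 + 3/4 = 3/4
No assignment yields a value below 3/4, so this is the minimum.

3/4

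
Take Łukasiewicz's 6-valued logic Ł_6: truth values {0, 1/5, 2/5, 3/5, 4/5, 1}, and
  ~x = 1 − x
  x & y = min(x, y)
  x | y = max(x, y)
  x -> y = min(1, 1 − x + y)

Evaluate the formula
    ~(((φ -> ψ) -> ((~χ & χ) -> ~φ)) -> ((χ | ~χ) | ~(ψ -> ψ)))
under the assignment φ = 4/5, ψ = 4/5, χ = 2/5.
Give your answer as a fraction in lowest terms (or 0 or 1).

φ -> ψ = 4/5 -> 4/5 = 1
~χ = ~2/5 = 3/5
~χ & χ = 3/5 & 2/5 = 2/5
~φ = ~4/5 = 1/5
(~χ & χ) -> ~φ = 2/5 -> 1/5 = 4/5
(φ -> ψ) -> ((~χ & χ) -> ~φ) = 1 -> 4/5 = 4/5
~χ = ~2/5 = 3/5
χ | ~χ = 2/5 | 3/5 = 3/5
ψ -> ψ = 4/5 -> 4/5 = 1
~(ψ -> ψ) = ~1 = 0
(χ | ~χ) | ~(ψ -> ψ) = 3/5 | 0 = 3/5
((φ -> ψ) -> ((~χ & χ) -> ~φ)) -> ((χ | ~χ) | ~(ψ -> ψ)) = 4/5 -> 3/5 = 4/5
~(((φ -> ψ) -> ((~χ & χ) -> ~φ)) -> ((χ | ~χ) | ~(ψ -> ψ))) = ~4/5 = 1/5

1/5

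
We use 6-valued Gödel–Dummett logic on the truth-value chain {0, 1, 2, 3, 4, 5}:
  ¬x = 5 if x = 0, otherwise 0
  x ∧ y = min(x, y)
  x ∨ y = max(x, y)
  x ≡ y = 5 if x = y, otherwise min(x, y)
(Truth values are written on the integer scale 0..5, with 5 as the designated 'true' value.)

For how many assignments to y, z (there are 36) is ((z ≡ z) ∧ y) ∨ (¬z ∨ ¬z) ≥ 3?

21

value 5: 11 assignments (counts)
value 4: 5 assignments (counts)
value 3: 5 assignments (counts)
value 2: 5 assignments
value 1: 5 assignments
value 0: 5 assignments
So 21 of the 36 assignments meet the threshold.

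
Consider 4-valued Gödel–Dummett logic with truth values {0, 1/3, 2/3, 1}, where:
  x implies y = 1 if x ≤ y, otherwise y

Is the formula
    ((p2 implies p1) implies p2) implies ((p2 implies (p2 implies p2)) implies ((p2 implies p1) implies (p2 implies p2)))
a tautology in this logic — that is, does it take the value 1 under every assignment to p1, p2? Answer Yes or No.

Yes

p1 = 0, p2 = 0 ↦ 1
p1 = 0, p2 = 1/3 ↦ 1
p1 = 0, p2 = 2/3 ↦ 1
p1 = 0, p2 = 1 ↦ 1
p1 = 1/3, p2 = 0 ↦ 1
p1 = 1/3, p2 = 1/3 ↦ 1
p1 = 1/3, p2 = 2/3 ↦ 1
p1 = 1/3, p2 = 1 ↦ 1
p1 = 2/3, p2 = 0 ↦ 1
p1 = 2/3, p2 = 1/3 ↦ 1
p1 = 2/3, p2 = 2/3 ↦ 1
p1 = 2/3, p2 = 1 ↦ 1
p1 = 1, p2 = 0 ↦ 1
p1 = 1, p2 = 1/3 ↦ 1
p1 = 1, p2 = 2/3 ↦ 1
p1 = 1, p2 = 1 ↦ 1
Every assignment gives a value ≥ 1.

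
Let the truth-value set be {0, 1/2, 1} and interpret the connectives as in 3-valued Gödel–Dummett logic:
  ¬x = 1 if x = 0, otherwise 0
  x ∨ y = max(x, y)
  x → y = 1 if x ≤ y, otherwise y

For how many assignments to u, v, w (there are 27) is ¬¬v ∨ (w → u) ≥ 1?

24

value 1: 24 assignments (counts)
value 1/2: 1 assignment
value 0: 2 assignments
So 24 of the 27 assignments meet the threshold.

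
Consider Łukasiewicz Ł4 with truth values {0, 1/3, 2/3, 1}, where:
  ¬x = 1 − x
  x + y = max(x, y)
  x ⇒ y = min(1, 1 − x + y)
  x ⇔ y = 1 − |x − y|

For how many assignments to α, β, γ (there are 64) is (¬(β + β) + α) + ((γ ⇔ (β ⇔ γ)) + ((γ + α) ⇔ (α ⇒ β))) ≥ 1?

value 1: 50 assignments (counts)
value 2/3: 14 assignments
So 50 of the 64 assignments meet the threshold.

50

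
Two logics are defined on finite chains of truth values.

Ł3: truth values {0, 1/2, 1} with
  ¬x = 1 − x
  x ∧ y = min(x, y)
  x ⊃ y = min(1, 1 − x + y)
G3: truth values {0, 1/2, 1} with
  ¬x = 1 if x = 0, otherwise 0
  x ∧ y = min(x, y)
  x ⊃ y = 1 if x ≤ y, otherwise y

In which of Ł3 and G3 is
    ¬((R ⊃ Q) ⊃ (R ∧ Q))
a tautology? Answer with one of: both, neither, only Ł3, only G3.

neither

In Ł3: at Q = 0, R = 1/2 the value is 1/2 — not a tautology.
In G3: at Q = 0, R = 1/2 the value is 0 — not a tautology.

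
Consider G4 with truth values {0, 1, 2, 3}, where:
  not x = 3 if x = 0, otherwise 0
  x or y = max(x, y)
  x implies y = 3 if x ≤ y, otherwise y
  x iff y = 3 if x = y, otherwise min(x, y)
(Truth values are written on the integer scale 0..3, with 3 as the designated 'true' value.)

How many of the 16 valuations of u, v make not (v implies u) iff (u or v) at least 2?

3

u = 0, v = 0 ↦ 3  ≥
u = 0, v = 1 ↦ 1  <
u = 0, v = 2 ↦ 2  ≥
u = 0, v = 3 ↦ 3  ≥
u = 1, v = 0 ↦ 0  <
u = 1, v = 1 ↦ 0  <
u = 1, v = 2 ↦ 0  <
u = 1, v = 3 ↦ 0  <
u = 2, v = 0 ↦ 0  <
u = 2, v = 1 ↦ 0  <
u = 2, v = 2 ↦ 0  <
u = 2, v = 3 ↦ 0  <
u = 3, v = 0 ↦ 0  <
u = 3, v = 1 ↦ 0  <
u = 3, v = 2 ↦ 0  <
u = 3, v = 3 ↦ 0  <
So 3 of the 16 assignments meet the threshold.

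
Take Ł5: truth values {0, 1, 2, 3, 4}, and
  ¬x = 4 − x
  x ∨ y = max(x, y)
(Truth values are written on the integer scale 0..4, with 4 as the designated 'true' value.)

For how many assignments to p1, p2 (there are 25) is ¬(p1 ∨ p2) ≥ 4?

value 4: 1 assignment (counts)
value 3: 3 assignments
value 2: 5 assignments
value 1: 7 assignments
value 0: 9 assignments
So 1 of the 25 assignments meets the threshold.

1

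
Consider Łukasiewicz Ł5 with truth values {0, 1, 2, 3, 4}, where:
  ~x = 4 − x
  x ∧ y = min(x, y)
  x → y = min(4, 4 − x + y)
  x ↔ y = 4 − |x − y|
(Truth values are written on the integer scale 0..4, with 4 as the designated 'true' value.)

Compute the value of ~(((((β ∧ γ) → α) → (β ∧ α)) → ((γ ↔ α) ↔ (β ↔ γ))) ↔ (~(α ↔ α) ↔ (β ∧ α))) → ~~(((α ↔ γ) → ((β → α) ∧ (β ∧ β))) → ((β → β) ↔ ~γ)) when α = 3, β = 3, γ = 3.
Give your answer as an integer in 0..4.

3

β ∧ γ = 3 ∧ 3 = 3
(β ∧ γ) → α = 3 → 3 = 4
β ∧ α = 3 ∧ 3 = 3
((β ∧ γ) → α) → (β ∧ α) = 4 → 3 = 3
γ ↔ α = 3 ↔ 3 = 4
β ↔ γ = 3 ↔ 3 = 4
(γ ↔ α) ↔ (β ↔ γ) = 4 ↔ 4 = 4
(((β ∧ γ) → α) → (β ∧ α)) → ((γ ↔ α) ↔ (β ↔ γ)) = 3 → 4 = 4
α ↔ α = 3 ↔ 3 = 4
~(α ↔ α) = ~4 = 0
β ∧ α = 3 ∧ 3 = 3
~(α ↔ α) ↔ (β ∧ α) = 0 ↔ 3 = 1
((((β ∧ γ) → α) → (β ∧ α)) → ((γ ↔ α) ↔ (β ↔ γ))) ↔ (~(α ↔ α) ↔ (β ∧ α)) = 4 ↔ 1 = 1
~(((((β ∧ γ) → α) → (β ∧ α)) → ((γ ↔ α) ↔ (β ↔ γ))) ↔ (~(α ↔ α) ↔ (β ∧ α))) = ~1 = 3
α ↔ γ = 3 ↔ 3 = 4
β → α = 3 → 3 = 4
β ∧ β = 3 ∧ 3 = 3
(β → α) ∧ (β ∧ β) = 4 ∧ 3 = 3
(α ↔ γ) → ((β → α) ∧ (β ∧ β)) = 4 → 3 = 3
β → β = 3 → 3 = 4
~γ = ~3 = 1
(β → β) ↔ ~γ = 4 ↔ 1 = 1
((α ↔ γ) → ((β → α) ∧ (β ∧ β))) → ((β → β) ↔ ~γ) = 3 → 1 = 2
~(((α ↔ γ) → ((β → α) ∧ (β ∧ β))) → ((β → β) ↔ ~γ)) = ~2 = 2
~~(((α ↔ γ) → ((β → α) ∧ (β ∧ β))) → ((β → β) ↔ ~γ)) = ~2 = 2
~(((((β ∧ γ) → α) → (β ∧ α)) → ((γ ↔ α) ↔ (β ↔ γ))) ↔ (~(α ↔ α) ↔ (β ∧ α))) → ~~(((α ↔ γ) → ((β → α) ∧ (β ∧ β))) → ((β → β) ↔ ~γ)) = 3 → 2 = 3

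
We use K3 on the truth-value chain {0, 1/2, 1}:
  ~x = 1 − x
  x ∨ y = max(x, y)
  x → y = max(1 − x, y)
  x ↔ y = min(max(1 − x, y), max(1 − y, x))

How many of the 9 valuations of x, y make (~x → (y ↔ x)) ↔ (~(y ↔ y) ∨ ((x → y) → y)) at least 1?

2

x = 0, y = 0 ↦ 0  <
x = 0, y = 1/2 ↦ 1/2  <
x = 0, y = 1 ↦ 0  <
x = 1/2, y = 0 ↦ 1/2  <
x = 1/2, y = 1/2 ↦ 1/2  <
x = 1/2, y = 1 ↦ 1/2  <
x = 1, y = 0 ↦ 1  ≥
x = 1, y = 1/2 ↦ 1/2  <
x = 1, y = 1 ↦ 1  ≥
So 2 of the 9 assignments meet the threshold.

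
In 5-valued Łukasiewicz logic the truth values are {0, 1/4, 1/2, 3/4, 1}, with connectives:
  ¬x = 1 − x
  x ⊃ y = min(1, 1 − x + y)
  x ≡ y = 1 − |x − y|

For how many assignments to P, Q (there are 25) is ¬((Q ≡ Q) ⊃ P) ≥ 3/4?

value 1: 5 assignments (counts)
value 3/4: 5 assignments (counts)
value 1/2: 5 assignments
value 1/4: 5 assignments
value 0: 5 assignments
So 10 of the 25 assignments meet the threshold.

10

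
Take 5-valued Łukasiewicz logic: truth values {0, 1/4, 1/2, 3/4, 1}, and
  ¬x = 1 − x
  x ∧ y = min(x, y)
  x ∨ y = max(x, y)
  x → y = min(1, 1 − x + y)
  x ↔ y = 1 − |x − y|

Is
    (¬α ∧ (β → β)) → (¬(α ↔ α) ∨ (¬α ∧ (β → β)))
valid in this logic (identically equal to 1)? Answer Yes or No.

Yes

At α = 1/2, β = 1/4, for instance:
¬α = ¬1/2 = 1/2
β → β = 1/4 → 1/4 = 1
¬α ∧ (β → β) = 1/2 ∧ 1 = 1/2
α ↔ α = 1/2 ↔ 1/2 = 1
¬(α ↔ α) = ¬1 = 0
¬(α ↔ α) ∨ (¬α ∧ (β → β)) = 0 ∨ 1/2 = 1/2
(¬α ∧ (β → β)) → (¬(α ↔ α) ∨ (¬α ∧ (β → β))) = 1/2 → 1/2 = 1
and checking the remaining 24 assignments likewise gives ≥ 1 in every case.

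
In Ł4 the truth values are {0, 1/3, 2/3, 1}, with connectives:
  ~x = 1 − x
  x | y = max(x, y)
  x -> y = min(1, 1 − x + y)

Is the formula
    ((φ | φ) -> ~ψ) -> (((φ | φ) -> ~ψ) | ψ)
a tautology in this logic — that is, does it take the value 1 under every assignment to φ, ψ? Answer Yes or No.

Yes

φ = 0, ψ = 0 ↦ 1
φ = 0, ψ = 1/3 ↦ 1
φ = 0, ψ = 2/3 ↦ 1
φ = 0, ψ = 1 ↦ 1
φ = 1/3, ψ = 0 ↦ 1
φ = 1/3, ψ = 1/3 ↦ 1
φ = 1/3, ψ = 2/3 ↦ 1
φ = 1/3, ψ = 1 ↦ 1
φ = 2/3, ψ = 0 ↦ 1
φ = 2/3, ψ = 1/3 ↦ 1
φ = 2/3, ψ = 2/3 ↦ 1
φ = 2/3, ψ = 1 ↦ 1
φ = 1, ψ = 0 ↦ 1
φ = 1, ψ = 1/3 ↦ 1
φ = 1, ψ = 2/3 ↦ 1
φ = 1, ψ = 1 ↦ 1
Every assignment gives a value ≥ 1.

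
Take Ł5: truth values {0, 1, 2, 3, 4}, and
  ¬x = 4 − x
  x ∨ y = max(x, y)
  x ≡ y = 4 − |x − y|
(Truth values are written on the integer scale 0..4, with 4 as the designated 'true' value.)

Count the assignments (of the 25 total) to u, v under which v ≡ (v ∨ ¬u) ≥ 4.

value 4: 15 assignments (counts)
value 3: 4 assignments
value 2: 3 assignments
value 1: 2 assignments
value 0: 1 assignment
So 15 of the 25 assignments meet the threshold.

15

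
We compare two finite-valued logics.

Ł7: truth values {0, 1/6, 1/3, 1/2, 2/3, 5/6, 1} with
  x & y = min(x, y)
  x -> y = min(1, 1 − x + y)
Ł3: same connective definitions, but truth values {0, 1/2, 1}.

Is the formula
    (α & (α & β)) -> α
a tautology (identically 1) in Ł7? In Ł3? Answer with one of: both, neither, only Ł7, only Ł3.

In Ł7: every assignment gives 1 — tautology.
In Ł3: every assignment gives 1 — tautology.

both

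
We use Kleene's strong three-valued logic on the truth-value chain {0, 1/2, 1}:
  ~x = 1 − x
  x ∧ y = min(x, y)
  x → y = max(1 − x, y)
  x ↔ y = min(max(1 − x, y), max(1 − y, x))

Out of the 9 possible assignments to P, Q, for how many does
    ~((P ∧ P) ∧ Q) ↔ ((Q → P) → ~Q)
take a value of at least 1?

P = 0, Q = 0 ↦ 1  ≥
P = 0, Q = 1/2 ↦ 1/2  <
P = 0, Q = 1 ↦ 1  ≥
P = 1/2, Q = 0 ↦ 1  ≥
P = 1/2, Q = 1/2 ↦ 1/2  <
P = 1/2, Q = 1 ↦ 1/2  <
P = 1, Q = 0 ↦ 1  ≥
P = 1, Q = 1/2 ↦ 1/2  <
P = 1, Q = 1 ↦ 1  ≥
So 5 of the 9 assignments meet the threshold.

5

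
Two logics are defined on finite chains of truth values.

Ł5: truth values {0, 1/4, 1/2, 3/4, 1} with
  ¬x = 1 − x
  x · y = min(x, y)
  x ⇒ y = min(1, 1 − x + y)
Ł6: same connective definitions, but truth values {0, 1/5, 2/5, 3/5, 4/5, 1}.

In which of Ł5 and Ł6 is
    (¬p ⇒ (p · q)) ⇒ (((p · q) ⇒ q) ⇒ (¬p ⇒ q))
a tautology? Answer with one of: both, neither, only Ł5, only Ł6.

both

In Ł5: every assignment gives 1 — tautology.
In Ł6: every assignment gives 1 — tautology.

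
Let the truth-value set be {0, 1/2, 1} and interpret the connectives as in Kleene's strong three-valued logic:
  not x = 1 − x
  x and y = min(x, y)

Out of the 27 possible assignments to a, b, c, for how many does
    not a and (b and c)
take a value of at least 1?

1

value 1: 1 assignment (counts)
value 1/2: 7 assignments
value 0: 19 assignments
So 1 of the 27 assignments meets the threshold.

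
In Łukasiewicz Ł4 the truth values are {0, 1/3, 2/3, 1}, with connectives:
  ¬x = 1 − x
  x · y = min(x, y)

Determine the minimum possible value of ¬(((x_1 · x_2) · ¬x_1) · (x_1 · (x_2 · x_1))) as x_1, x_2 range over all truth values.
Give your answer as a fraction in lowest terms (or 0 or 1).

Take x_1 = 1/3, x_2 = 1/3:
x_1 · x_2 = 1/3 · 1/3 = 1/3
¬x_1 = ¬1/3 = 2/3
(x_1 · x_2) · ¬x_1 = 1/3 · 2/3 = 1/3
x_2 · x_1 = 1/3 · 1/3 = 1/3
x_1 · (x_2 · x_1) = 1/3 · 1/3 = 1/3
((x_1 · x_2) · ¬x_1) · (x_1 · (x_2 · x_1)) = 1/3 · 1/3 = 1/3
¬(((x_1 · x_2) · ¬x_1) · (x_1 · (x_2 · x_1))) = ¬1/3 = 2/3
No assignment yields a value below 2/3, so this is the minimum.

2/3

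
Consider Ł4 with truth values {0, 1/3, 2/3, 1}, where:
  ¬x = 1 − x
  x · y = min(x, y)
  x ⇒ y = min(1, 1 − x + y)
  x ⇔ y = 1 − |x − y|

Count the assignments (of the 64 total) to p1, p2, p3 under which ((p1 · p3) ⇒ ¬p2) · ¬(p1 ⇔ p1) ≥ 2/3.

0

value 0: 64 assignments
So 0 of the 64 assignments meet the threshold.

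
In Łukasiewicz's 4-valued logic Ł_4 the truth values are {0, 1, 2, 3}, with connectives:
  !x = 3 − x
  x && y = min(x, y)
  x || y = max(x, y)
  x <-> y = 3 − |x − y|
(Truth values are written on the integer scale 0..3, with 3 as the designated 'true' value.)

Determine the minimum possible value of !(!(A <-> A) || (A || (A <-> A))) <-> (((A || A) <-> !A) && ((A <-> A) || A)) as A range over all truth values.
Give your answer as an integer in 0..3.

1

Take A = 1:
A <-> A = 1 <-> 1 = 3
!(A <-> A) = !3 = 0
A <-> A = 1 <-> 1 = 3
A || (A <-> A) = 1 || 3 = 3
!(A <-> A) || (A || (A <-> A)) = 0 || 3 = 3
!(!(A <-> A) || (A || (A <-> A))) = !3 = 0
A || A = 1 || 1 = 1
!A = !1 = 2
(A || A) <-> !A = 1 <-> 2 = 2
A <-> A = 1 <-> 1 = 3
(A <-> A) || A = 3 || 1 = 3
((A || A) <-> !A) && ((A <-> A) || A) = 2 && 3 = 2
!(!(A <-> A) || (A || (A <-> A))) <-> (((A || A) <-> !A) && ((A <-> A) || A)) = 0 <-> 2 = 1
No assignment yields a value below 1, so this is the minimum.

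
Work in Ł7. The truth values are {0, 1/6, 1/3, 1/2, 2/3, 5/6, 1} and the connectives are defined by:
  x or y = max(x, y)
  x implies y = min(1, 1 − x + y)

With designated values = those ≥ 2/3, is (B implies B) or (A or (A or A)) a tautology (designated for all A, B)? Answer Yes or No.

At A = 2/3, B = 2/3, for instance:
B implies B = 2/3 implies 2/3 = 1
A or A = 2/3 or 2/3 = 2/3
A or (A or A) = 2/3 or 2/3 = 2/3
(B implies B) or (A or (A or A)) = 1 or 2/3 = 1
and checking the remaining 48 assignments likewise gives ≥ 2/3 in every case.

Yes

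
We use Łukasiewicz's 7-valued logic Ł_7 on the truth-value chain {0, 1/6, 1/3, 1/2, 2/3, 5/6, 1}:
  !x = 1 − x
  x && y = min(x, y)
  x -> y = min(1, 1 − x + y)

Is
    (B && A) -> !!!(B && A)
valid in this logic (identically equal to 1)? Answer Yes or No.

Counterexample: take A = 2/3, B = 2/3.
B && A = 2/3 && 2/3 = 2/3
B && A = 2/3 && 2/3 = 2/3
!(B && A) = !2/3 = 1/3
!!(B && A) = !1/3 = 2/3
!!!(B && A) = !2/3 = 1/3
(B && A) -> !!!(B && A) = 2/3 -> 1/3 = 2/3
This gives 2/3 ≠ 1.

No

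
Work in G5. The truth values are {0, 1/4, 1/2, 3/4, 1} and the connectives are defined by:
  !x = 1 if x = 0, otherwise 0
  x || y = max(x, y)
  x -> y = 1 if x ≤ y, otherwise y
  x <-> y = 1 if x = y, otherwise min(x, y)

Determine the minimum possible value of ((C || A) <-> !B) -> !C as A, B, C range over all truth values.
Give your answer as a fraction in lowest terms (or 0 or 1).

Take A = 0, B = 0, C = 1/4:
C || A = 1/4 || 0 = 1/4
!B = !0 = 1
(C || A) <-> !B = 1/4 <-> 1 = 1/4
!C = !1/4 = 0
((C || A) <-> !B) -> !C = 1/4 -> 0 = 0
No assignment yields a value below 0, so this is the minimum.

0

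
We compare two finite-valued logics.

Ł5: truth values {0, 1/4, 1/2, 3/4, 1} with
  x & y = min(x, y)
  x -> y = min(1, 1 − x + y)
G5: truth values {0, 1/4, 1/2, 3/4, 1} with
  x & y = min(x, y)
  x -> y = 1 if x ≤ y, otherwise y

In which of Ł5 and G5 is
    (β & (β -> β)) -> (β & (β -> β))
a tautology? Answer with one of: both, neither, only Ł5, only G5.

both

In Ł5: every assignment gives 1 — tautology.
In G5: every assignment gives 1 — tautology.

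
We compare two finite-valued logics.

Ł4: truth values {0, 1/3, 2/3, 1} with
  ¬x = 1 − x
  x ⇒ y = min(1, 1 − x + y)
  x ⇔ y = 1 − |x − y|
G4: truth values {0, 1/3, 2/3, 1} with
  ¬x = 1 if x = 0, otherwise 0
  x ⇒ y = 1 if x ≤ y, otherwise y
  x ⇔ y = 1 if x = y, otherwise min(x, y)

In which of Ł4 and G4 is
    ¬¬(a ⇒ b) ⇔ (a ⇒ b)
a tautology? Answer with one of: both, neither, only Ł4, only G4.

In Ł4: every assignment gives 1 — tautology.
In G4: at a = 2/3, b = 1/3 the value is 1/3 — not a tautology.

only Ł4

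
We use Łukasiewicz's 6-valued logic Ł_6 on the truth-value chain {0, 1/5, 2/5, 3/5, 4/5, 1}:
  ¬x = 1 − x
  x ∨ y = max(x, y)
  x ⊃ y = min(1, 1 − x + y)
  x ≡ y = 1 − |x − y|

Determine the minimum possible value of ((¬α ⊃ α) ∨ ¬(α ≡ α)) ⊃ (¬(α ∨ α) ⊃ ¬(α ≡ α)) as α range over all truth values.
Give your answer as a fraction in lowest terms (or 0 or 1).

3/5

Take α = 2/5:
¬α = ¬2/5 = 3/5
¬α ⊃ α = 3/5 ⊃ 2/5 = 4/5
α ≡ α = 2/5 ≡ 2/5 = 1
¬(α ≡ α) = ¬1 = 0
(¬α ⊃ α) ∨ ¬(α ≡ α) = 4/5 ∨ 0 = 4/5
α ∨ α = 2/5 ∨ 2/5 = 2/5
¬(α ∨ α) = ¬2/5 = 3/5
α ≡ α = 2/5 ≡ 2/5 = 1
¬(α ≡ α) = ¬1 = 0
¬(α ∨ α) ⊃ ¬(α ≡ α) = 3/5 ⊃ 0 = 2/5
((¬α ⊃ α) ∨ ¬(α ≡ α)) ⊃ (¬(α ∨ α) ⊃ ¬(α ≡ α)) = 4/5 ⊃ 2/5 = 3/5
No assignment yields a value below 3/5, so this is the minimum.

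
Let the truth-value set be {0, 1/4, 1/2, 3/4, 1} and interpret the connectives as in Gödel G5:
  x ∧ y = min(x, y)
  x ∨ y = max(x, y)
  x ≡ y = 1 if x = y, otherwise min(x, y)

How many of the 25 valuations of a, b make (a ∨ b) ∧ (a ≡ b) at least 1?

1

value 1: 1 assignment (counts)
value 3/4: 3 assignments
value 1/2: 5 assignments
value 1/4: 7 assignments
value 0: 9 assignments
So 1 of the 25 assignments meets the threshold.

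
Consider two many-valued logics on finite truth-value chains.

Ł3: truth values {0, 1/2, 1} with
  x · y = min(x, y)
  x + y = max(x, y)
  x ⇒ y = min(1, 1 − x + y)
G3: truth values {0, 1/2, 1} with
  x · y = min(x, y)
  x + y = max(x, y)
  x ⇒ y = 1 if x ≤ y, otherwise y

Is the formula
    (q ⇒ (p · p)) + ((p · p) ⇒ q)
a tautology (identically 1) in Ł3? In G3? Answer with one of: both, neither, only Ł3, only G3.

In Ł3: every assignment gives 1 — tautology.
In G3: every assignment gives 1 — tautology.

both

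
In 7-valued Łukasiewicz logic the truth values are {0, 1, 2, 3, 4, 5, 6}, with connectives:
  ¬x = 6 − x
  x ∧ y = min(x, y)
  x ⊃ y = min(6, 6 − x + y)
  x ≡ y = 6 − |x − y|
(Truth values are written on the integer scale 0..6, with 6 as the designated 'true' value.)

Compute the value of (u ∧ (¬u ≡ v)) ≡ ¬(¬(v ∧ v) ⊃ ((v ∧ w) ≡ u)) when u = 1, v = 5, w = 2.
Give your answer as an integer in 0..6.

5

¬u = ¬1 = 5
¬u ≡ v = 5 ≡ 5 = 6
u ∧ (¬u ≡ v) = 1 ∧ 6 = 1
v ∧ v = 5 ∧ 5 = 5
¬(v ∧ v) = ¬5 = 1
v ∧ w = 5 ∧ 2 = 2
(v ∧ w) ≡ u = 2 ≡ 1 = 5
¬(v ∧ v) ⊃ ((v ∧ w) ≡ u) = 1 ⊃ 5 = 6
¬(¬(v ∧ v) ⊃ ((v ∧ w) ≡ u)) = ¬6 = 0
(u ∧ (¬u ≡ v)) ≡ ¬(¬(v ∧ v) ⊃ ((v ∧ w) ≡ u)) = 1 ≡ 0 = 5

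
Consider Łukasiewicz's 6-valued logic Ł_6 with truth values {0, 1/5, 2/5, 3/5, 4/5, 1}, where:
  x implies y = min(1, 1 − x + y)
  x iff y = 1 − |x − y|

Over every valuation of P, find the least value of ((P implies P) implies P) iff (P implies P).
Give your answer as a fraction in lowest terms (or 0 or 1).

0

Take P = 0:
P implies P = 0 implies 0 = 1
(P implies P) implies P = 1 implies 0 = 0
P implies P = 0 implies 0 = 1
((P implies P) implies P) iff (P implies P) = 0 iff 1 = 0
No assignment yields a value below 0, so this is the minimum.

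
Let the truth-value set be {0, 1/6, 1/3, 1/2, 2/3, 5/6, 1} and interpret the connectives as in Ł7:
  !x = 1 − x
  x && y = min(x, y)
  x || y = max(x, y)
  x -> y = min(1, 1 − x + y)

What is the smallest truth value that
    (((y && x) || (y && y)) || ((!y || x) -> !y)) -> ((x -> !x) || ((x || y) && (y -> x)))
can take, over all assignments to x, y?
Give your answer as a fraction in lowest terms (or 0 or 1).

2/3

Take x = 2/3, y = 0:
y && x = 0 && 2/3 = 0
y && y = 0 && 0 = 0
(y && x) || (y && y) = 0 || 0 = 0
!y = !0 = 1
!y || x = 1 || 2/3 = 1
!y = !0 = 1
(!y || x) -> !y = 1 -> 1 = 1
((y && x) || (y && y)) || ((!y || x) -> !y) = 0 || 1 = 1
!x = !2/3 = 1/3
x -> !x = 2/3 -> 1/3 = 2/3
x || y = 2/3 || 0 = 2/3
y -> x = 0 -> 2/3 = 1
(x || y) && (y -> x) = 2/3 && 1 = 2/3
(x -> !x) || ((x || y) && (y -> x)) = 2/3 || 2/3 = 2/3
(((y && x) || (y && y)) || ((!y || x) -> !y)) -> ((x -> !x) || ((x || y) && (y -> x))) = 1 -> 2/3 = 2/3
No assignment yields a value below 2/3, so this is the minimum.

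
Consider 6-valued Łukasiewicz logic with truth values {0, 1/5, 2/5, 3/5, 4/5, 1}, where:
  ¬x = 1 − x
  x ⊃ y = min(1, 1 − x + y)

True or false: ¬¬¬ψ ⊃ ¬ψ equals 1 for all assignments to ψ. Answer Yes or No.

ψ = 0 ↦ 1
ψ = 1/5 ↦ 1
ψ = 2/5 ↦ 1
ψ = 3/5 ↦ 1
ψ = 4/5 ↦ 1
ψ = 1 ↦ 1
Every assignment gives a value ≥ 1.

Yes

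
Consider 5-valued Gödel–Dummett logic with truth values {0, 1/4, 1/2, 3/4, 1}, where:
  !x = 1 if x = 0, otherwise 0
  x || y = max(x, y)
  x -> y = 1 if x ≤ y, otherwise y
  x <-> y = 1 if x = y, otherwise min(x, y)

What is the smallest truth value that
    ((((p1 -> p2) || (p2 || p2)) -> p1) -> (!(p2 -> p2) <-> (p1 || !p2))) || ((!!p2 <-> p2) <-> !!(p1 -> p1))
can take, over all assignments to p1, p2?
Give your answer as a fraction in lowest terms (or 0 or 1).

1/4

Take p1 = 1/4, p2 = 1/4:
p1 -> p2 = 1/4 -> 1/4 = 1
p2 || p2 = 1/4 || 1/4 = 1/4
(p1 -> p2) || (p2 || p2) = 1 || 1/4 = 1
((p1 -> p2) || (p2 || p2)) -> p1 = 1 -> 1/4 = 1/4
p2 -> p2 = 1/4 -> 1/4 = 1
!(p2 -> p2) = !1 = 0
!p2 = !1/4 = 0
p1 || !p2 = 1/4 || 0 = 1/4
!(p2 -> p2) <-> (p1 || !p2) = 0 <-> 1/4 = 0
(((p1 -> p2) || (p2 || p2)) -> p1) -> (!(p2 -> p2) <-> (p1 || !p2)) = 1/4 -> 0 = 0
!p2 = !1/4 = 0
!!p2 = !0 = 1
!!p2 <-> p2 = 1 <-> 1/4 = 1/4
p1 -> p1 = 1/4 -> 1/4 = 1
!(p1 -> p1) = !1 = 0
!!(p1 -> p1) = !0 = 1
(!!p2 <-> p2) <-> !!(p1 -> p1) = 1/4 <-> 1 = 1/4
((((p1 -> p2) || (p2 || p2)) -> p1) -> (!(p2 -> p2) <-> (p1 || !p2))) || ((!!p2 <-> p2) <-> !!(p1 -> p1)) = 0 || 1/4 = 1/4
No assignment yields a value below 1/4, so this is the minimum.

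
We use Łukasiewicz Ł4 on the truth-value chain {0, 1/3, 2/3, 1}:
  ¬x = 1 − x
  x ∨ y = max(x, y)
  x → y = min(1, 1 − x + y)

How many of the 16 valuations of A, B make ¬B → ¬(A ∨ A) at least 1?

10

A = 0, B = 0 ↦ 1  ≥
A = 0, B = 1/3 ↦ 1  ≥
A = 0, B = 2/3 ↦ 1  ≥
A = 0, B = 1 ↦ 1  ≥
A = 1/3, B = 0 ↦ 2/3  <
A = 1/3, B = 1/3 ↦ 1  ≥
A = 1/3, B = 2/3 ↦ 1  ≥
A = 1/3, B = 1 ↦ 1  ≥
A = 2/3, B = 0 ↦ 1/3  <
A = 2/3, B = 1/3 ↦ 2/3  <
A = 2/3, B = 2/3 ↦ 1  ≥
A = 2/3, B = 1 ↦ 1  ≥
A = 1, B = 0 ↦ 0  <
A = 1, B = 1/3 ↦ 1/3  <
A = 1, B = 2/3 ↦ 2/3  <
A = 1, B = 1 ↦ 1  ≥
So 10 of the 16 assignments meet the threshold.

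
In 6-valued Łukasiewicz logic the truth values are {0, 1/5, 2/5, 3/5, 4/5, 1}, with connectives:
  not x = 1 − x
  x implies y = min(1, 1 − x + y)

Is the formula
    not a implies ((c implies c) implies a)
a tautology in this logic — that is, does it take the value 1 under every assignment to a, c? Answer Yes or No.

Counterexample: take a = 0, c = 0.
not a = not 0 = 1
c implies c = 0 implies 0 = 1
(c implies c) implies a = 1 implies 0 = 0
not a implies ((c implies c) implies a) = 1 implies 0 = 0
This gives 0 ≠ 1.

No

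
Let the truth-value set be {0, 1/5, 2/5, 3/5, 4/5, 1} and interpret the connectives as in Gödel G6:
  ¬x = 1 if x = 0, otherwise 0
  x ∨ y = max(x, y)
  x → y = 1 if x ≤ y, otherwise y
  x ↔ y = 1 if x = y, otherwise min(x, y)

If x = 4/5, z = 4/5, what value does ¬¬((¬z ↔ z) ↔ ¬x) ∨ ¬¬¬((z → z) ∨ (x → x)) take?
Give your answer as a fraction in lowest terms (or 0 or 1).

¬z = ¬4/5 = 0
¬z ↔ z = 0 ↔ 4/5 = 0
¬x = ¬4/5 = 0
(¬z ↔ z) ↔ ¬x = 0 ↔ 0 = 1
¬((¬z ↔ z) ↔ ¬x) = ¬1 = 0
¬¬((¬z ↔ z) ↔ ¬x) = ¬0 = 1
z → z = 4/5 → 4/5 = 1
x → x = 4/5 → 4/5 = 1
(z → z) ∨ (x → x) = 1 ∨ 1 = 1
¬((z → z) ∨ (x → x)) = ¬1 = 0
¬¬((z → z) ∨ (x → x)) = ¬0 = 1
¬¬¬((z → z) ∨ (x → x)) = ¬1 = 0
¬¬((¬z ↔ z) ↔ ¬x) ∨ ¬¬¬((z → z) ∨ (x → x)) = 1 ∨ 0 = 1

1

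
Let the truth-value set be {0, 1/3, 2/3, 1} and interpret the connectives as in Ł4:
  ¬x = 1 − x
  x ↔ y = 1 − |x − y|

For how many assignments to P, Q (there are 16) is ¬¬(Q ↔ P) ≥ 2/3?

P = 0, Q = 0 ↦ 1  ≥
P = 0, Q = 1/3 ↦ 2/3  ≥
P = 0, Q = 2/3 ↦ 1/3  <
P = 0, Q = 1 ↦ 0  <
P = 1/3, Q = 0 ↦ 2/3  ≥
P = 1/3, Q = 1/3 ↦ 1  ≥
P = 1/3, Q = 2/3 ↦ 2/3  ≥
P = 1/3, Q = 1 ↦ 1/3  <
P = 2/3, Q = 0 ↦ 1/3  <
P = 2/3, Q = 1/3 ↦ 2/3  ≥
P = 2/3, Q = 2/3 ↦ 1  ≥
P = 2/3, Q = 1 ↦ 2/3  ≥
P = 1, Q = 0 ↦ 0  <
P = 1, Q = 1/3 ↦ 1/3  <
P = 1, Q = 2/3 ↦ 2/3  ≥
P = 1, Q = 1 ↦ 1  ≥
So 10 of the 16 assignments meet the threshold.

10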